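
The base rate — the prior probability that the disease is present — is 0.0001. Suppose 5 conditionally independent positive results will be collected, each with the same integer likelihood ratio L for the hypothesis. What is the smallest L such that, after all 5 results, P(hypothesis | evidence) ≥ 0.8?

9

Prior odds = 0.0001/0.9999 = 1/9999.
Target odds = 0.8/0.2 = 4.
Need L⁵ ≥ 4 ÷ (1/9999) = 39996.
8⁵ = 32768 < 39996 ≤ 59049 = 9⁵, so L = 9.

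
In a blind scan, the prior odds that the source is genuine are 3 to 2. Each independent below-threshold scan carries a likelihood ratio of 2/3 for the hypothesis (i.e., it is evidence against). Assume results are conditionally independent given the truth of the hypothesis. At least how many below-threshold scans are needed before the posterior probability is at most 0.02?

Prior odds = 1.5.
Likelihood ratio per below-threshold scan = 2/3.
Target odds: 0.02 ÷ 0.98 = 1/49.
Require (2/3)ⁿ ≤ 1/49 ÷ 1.5 = 2/147.
(2/3)¹⁰ = 1024/59049 is still above 2/147 but (2/3)¹¹ = 2048/177147 is at or below it, so n = 11.

11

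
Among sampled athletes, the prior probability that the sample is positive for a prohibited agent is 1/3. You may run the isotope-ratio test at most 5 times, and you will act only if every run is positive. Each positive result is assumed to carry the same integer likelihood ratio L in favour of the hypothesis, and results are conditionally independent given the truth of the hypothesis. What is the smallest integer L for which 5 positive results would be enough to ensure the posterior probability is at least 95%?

3

Prior odds = (1/3)/(2/3) = 0.5.
Target odds = 0.95/0.05 = 19.
Need L⁵ ≥ 19 ÷ 0.5 = 38.
2⁵ = 32 < 38 ≤ 243 = 3⁵, so L = 3.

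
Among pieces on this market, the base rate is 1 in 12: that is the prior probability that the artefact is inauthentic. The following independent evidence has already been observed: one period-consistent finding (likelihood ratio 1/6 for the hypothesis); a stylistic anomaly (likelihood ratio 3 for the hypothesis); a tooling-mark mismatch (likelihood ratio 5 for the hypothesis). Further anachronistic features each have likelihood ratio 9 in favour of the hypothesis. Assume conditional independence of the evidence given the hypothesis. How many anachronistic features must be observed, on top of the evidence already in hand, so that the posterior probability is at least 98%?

Prior odds = (1/12)/(11/12) = 1/11.
Combined Bayes factor of the evidence already in hand = (1/6) × 3 × 5 = 2.5.
Odds after that evidence = (1/11) × 2.5 = 5/22.
Target odds = 0.98/0.02 = 49.
Need 9ⁿ ≥ 49 ÷ (5/22) = 215.6.
9² = 81 falls short of 215.6 but 9³ = 729 reaches it, so n = 3.

3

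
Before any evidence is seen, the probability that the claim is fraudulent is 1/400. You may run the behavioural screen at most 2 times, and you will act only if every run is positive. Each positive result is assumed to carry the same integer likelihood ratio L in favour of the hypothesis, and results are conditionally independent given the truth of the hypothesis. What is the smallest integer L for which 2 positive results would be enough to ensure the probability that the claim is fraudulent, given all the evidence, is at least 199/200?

Prior odds = 0.0025/0.9975 = 1/399.
Target odds = 0.995/0.005 = 199.
Need L² ≥ 199 ÷ (1/399) = 79401.
281² = 78961 < 79401 ≤ 79524 = 282², so L = 282.

282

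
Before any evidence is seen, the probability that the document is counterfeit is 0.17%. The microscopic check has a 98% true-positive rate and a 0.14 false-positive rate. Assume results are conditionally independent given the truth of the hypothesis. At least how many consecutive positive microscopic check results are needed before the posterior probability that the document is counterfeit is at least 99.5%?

Prior odds = 0.0017/0.9983 = 17/9983.
Likelihood ratio of a positive result = 0.98/0.14 = 7.
Target posterior odds = 0.995/0.005 = 199.
Require 7ⁿ ≥ 199 ÷ (17/9983) = 1986617/17.
7⁵ = 16807 falls short of 1986617/17 but 7⁶ = 117649 reaches it, so n = 6.

6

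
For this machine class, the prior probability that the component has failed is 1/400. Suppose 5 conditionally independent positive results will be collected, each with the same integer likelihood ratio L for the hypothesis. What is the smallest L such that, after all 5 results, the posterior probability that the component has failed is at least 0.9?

6

Prior odds = 0.0025/0.9975 = 1/399.
Target odds = 0.9/0.1 = 9.
Need L⁵ ≥ 9 ÷ (1/399) = 3591.
5⁵ = 3125 < 3591 ≤ 7776 = 6⁵, so L = 6.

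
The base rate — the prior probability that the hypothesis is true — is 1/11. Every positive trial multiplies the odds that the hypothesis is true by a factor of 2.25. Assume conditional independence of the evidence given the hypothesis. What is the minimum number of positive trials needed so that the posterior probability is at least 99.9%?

12

Prior odds = (1/11)/(10/11) = 0.1.
Likelihood ratio per positive trial = 2.25.
Target posterior odds = 0.999/0.001 = 999.
Need 0.1 × 2.25ⁿ ≥ 999, i.e. 2.25ⁿ ≥ 9990.
2.25¹¹ ≈7481.83 falls short of 9990 but 2.25¹² ≈16834.1 reaches it, so n = 12.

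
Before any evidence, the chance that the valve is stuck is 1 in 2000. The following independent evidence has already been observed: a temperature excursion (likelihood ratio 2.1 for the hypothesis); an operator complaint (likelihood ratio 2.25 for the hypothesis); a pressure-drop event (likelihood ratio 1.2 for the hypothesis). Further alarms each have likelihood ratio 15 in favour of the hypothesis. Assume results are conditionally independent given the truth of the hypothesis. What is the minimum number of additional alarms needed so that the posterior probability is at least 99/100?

4

Prior odds = 0.0005/0.9995 = 1/1999.
Combined Bayes factor of the evidence already in hand = 2.1 × 2.25 × 1.2 = 5.67.
Odds after that evidence = (1/1999) × 5.67 = 567/199900.
Target odds = 0.99/0.01 = 99.
Need 15ⁿ ≥ 99 ÷ (567/199900) = 2198900/63.
15³ = 3375 falls short of 2198900/63 but 15⁴ = 50625 reaches it, so n = 4.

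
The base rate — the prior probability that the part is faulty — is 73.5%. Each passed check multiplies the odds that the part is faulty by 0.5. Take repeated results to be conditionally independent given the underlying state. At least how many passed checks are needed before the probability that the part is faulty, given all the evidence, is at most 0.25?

4

Prior odds: 0.735 ÷ 0.265 = 147/53.
Likelihood ratio per passed check = 0.5.
Target odds: 0.25 ÷ 0.75 = 1/3.
Require 0.5ⁿ ≤ 1/3 ÷ (147/53) = 53/441.
0.5³ = 0.125 is still above 53/441 but 0.5⁴ = 0.0625 is at or below it, so n = 4.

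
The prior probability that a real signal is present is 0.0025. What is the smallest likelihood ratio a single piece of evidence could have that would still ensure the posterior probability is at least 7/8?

Prior odds = 0.0025/0.9975 = 1/399.
Target odds = 0.875/0.125 = 7.
Required Bayes factor = 7 ÷ (1/399) = 2793.

2793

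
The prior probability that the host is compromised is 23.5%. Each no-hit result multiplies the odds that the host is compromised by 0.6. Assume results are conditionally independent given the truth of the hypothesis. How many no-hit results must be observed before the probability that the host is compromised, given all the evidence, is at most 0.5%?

Prior odds = 0.235/0.765 = 47/153.
Likelihood ratio per no-hit result = 0.6.
Target odds: 0.005 ÷ 0.995 = 1/199.
Require 0.6ⁿ ≤ 1/199 ÷ (47/153) = 153/9353.
0.6⁸ = 6561/390625 is still above 153/9353 but 0.6⁹ = 19683/1953125 is at or below it, so n = 9.

9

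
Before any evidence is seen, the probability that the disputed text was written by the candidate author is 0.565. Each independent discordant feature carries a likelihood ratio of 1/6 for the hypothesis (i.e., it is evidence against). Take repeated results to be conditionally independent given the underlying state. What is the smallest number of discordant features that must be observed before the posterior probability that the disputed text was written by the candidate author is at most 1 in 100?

Prior odds = 0.565/0.435 = 113/87.
Likelihood ratio per discordant feature = 1/6.
Target posterior odds = 0.01/0.99 = 1/99.
Require (1/6)ⁿ ≤ 1/99 ÷ (113/87) = 29/3729.
(1/6)² = 1/36 is still above 29/3729 but (1/6)³ = 1/216 is at or below it, so n = 3.

3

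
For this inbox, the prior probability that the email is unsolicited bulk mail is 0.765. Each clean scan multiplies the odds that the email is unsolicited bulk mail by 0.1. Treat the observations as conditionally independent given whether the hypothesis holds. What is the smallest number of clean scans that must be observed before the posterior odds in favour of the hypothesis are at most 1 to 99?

3

Prior odds: 0.765 ÷ 0.235 = 153/47.
Likelihood ratio per clean scan = 0.1.
Target odds = 1/99.
Require 0.1ⁿ ≤ 1/99 ÷ (153/47) = 47/15147.
0.1² = 0.01 is still above 47/15147 but 0.1³ = 0.001 is at or below it, so n = 3.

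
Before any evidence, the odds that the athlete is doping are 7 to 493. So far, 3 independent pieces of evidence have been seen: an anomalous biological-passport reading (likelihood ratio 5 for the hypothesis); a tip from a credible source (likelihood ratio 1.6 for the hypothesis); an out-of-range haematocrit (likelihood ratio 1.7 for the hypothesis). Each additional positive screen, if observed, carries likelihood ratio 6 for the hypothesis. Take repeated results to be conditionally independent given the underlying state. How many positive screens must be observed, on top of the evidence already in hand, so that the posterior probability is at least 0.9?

3

Prior odds = 7/493.
Combined Bayes factor of the evidence already in hand = 5 × 1.6 × 1.7 = 13.6.
Odds after that evidence = (7/493) × 13.6 = 28/145.
Target odds = 0.9/0.1 = 9.
Need 6ⁿ ≥ 9 ÷ (28/145) = 1305/28.
6² = 36 falls short of 1305/28 but 6³ = 216 reaches it, so n = 3.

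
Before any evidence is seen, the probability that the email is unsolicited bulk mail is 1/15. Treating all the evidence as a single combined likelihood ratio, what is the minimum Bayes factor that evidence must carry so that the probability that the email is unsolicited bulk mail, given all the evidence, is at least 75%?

Prior odds = (1/15)/(14/15) = 1/14.
Target odds = 0.75/0.25 = 3.
Required Bayes factor = 3 ÷ (1/14) = 42.

42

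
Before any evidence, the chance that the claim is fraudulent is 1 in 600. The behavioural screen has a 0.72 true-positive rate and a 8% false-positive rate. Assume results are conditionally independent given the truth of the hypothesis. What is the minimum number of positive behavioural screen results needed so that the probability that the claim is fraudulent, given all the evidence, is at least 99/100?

Prior odds: (1/600) ÷ (599/600) = 1/599.
Likelihood ratio of a positive result = 0.72/0.08 = 9.
Target odds: 0.99 ÷ 0.01 = 99.
Require 9ⁿ ≥ 99 ÷ (1/599) = 59301.
9⁵ = 59049 falls short of 59301 but 9⁶ = 531441 reaches it, so n = 6.

6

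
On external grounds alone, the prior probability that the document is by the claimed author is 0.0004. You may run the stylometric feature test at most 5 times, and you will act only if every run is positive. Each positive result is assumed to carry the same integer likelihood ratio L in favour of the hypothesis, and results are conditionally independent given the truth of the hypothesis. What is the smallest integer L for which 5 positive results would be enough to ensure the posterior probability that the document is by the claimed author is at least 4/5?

7

Prior odds = 0.0004/0.9996 = 1/2499.
Target odds = 0.8/0.2 = 4.
Need L⁵ ≥ 4 ÷ (1/2499) = 9996.
6⁵ = 7776 < 9996 ≤ 16807 = 7⁵, so L = 7.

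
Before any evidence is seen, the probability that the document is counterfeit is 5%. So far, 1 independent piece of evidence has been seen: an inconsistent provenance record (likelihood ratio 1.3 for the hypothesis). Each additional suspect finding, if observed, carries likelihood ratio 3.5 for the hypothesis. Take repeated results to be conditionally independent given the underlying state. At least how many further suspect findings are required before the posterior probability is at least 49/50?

Prior odds = 0.05/0.95 = 1/19.
Bayes factor of the evidence already in hand = 1.3.
Odds after that evidence = (1/19) × 1.3 = 13/190.
Target odds = 0.98/0.02 = 49.
Need 3.5ⁿ ≥ 49 ÷ (13/190) = 9310/13.
3.5⁵ = 525.21875 falls short of 9310/13 but 3.5⁶ = 1838.265625 reaches it, so n = 6.

6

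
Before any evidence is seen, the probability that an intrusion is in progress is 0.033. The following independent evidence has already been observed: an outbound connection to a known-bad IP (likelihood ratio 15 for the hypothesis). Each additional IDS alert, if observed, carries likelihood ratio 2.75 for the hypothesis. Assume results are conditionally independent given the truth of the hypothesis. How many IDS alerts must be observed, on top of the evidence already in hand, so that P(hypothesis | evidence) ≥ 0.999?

8

Prior odds = 0.033/0.967 = 33/967.
Bayes factor of the evidence already in hand = 15.
Odds after that evidence = (33/967) × 15 = 495/967.
Target odds = 0.999/0.001 = 999.
Need 2.75ⁿ ≥ 999 ÷ (495/967) = 107337/55.
2.75⁷ = 19487171/16384 falls short of 107337/55 but 2.75⁸ = 214358881/65536 reaches it, so n = 8.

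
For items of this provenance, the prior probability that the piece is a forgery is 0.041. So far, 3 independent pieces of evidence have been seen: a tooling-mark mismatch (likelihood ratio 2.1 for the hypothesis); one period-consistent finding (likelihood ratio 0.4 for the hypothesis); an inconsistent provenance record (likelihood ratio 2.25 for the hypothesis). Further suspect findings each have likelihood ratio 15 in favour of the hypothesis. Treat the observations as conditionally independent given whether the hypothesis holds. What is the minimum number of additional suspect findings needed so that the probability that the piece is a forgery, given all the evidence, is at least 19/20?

3

Prior odds = 0.041/0.959 = 41/959.
Combined Bayes factor of the evidence already in hand = 2.1 × 0.4 × 2.25 = 1.89.
Odds after that evidence = (41/959) × 1.89 = 1107/13700.
Target odds = 0.95/0.05 = 19.
Need 15ⁿ ≥ 19 ÷ (1107/13700) = 260300/1107.
15² = 225 falls short of 260300/1107 but 15³ = 3375 reaches it, so n = 3.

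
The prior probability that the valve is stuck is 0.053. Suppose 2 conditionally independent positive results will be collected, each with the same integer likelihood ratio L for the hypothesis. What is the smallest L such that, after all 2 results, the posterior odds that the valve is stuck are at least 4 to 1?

9

Prior odds = 0.053/0.947 = 53/947.
Target odds = 4.
Need L² ≥ 4 ÷ (53/947) = 3788/53.
8² = 64 < 3788/53 ≤ 81 = 9², so L = 9.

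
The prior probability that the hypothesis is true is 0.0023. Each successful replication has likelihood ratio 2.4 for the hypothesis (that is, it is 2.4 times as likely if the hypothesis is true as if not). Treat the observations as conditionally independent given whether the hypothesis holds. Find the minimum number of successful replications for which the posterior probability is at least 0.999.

15

Prior odds = 0.0023/0.9977 = 23/9977.
Likelihood ratio per successful replication = 2.4.
Target odds: 0.999 ÷ 0.001 = 999.
Require 2.4ⁿ ≥ 999 ÷ (23/9977) = 9967023/23.
2.4¹⁴ ≈210357 falls short of 9967023/23 but 2.4¹⁵ ≈504857 reaches it, so n = 15.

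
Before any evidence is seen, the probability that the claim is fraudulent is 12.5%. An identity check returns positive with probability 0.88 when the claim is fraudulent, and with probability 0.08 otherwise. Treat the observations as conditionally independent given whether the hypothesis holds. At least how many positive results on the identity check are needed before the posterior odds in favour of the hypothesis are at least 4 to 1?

Prior odds = 0.125/0.875 = 1/7.
Likelihood ratio of a positive result = 0.88/0.08 = 11.
Target odds = 4.
Need (1/7) × 11ⁿ ≥ 4, i.e. 11ⁿ ≥ 28.
11¹ = 11 falls short of 28 but 11² = 121 reaches it, so n = 2.

2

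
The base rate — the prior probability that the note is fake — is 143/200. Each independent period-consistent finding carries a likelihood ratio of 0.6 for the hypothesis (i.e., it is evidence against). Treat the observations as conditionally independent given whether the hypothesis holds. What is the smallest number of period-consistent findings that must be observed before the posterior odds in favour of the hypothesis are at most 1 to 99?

11

Prior odds = 0.715/0.285 = 143/57.
Likelihood ratio per period-consistent finding = 0.6.
Target odds = 1/99.
Need (143/57) × 0.6ⁿ ≤ 1/99, i.e. 0.6ⁿ ≤ 19/4719.
0.6¹⁰ = 59049/9765625 is still above 19/4719 but 0.6¹¹ = 177147/48828125 is at or below it, so n = 11.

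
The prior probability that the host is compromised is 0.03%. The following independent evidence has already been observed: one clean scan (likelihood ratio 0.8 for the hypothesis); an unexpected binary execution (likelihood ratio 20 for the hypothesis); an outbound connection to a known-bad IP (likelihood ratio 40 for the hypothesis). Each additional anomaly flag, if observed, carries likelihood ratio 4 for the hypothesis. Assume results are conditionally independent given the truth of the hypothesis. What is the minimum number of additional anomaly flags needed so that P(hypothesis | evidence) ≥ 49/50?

4

Prior odds = 0.0003/0.9997 = 3/9997.
Combined Bayes factor of the evidence already in hand = 0.8 × 20 × 40 = 640.
Odds after that evidence = (3/9997) × 640 = 1920/9997.
Target odds = 0.98/0.02 = 49.
Need 4ⁿ ≥ 49 ÷ (1920/9997) = 489853/1920.
4³ = 64 falls short of 489853/1920 but 4⁴ = 256 reaches it, so n = 4.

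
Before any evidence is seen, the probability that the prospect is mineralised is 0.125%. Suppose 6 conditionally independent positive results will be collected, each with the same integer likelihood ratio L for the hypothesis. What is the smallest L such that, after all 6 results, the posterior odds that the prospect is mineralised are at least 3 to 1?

Prior odds = 0.00125/0.99875 = 1/799.
Target odds = 3.
Need L⁶ ≥ 3 ÷ (1/799) = 2397.
3⁶ = 729 < 2397 ≤ 4096 = 4⁶, so L = 4.

4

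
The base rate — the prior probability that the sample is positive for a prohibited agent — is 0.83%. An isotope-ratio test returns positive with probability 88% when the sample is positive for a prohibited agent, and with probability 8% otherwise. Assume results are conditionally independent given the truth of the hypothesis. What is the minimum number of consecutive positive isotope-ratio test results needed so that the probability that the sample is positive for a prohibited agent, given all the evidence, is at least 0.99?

4

Prior odds: 0.0083 ÷ 0.9917 = 83/9917.
Likelihood ratio of a positive result = 0.88/0.08 = 11.
Target odds: 0.99 ÷ 0.01 = 99.
Require 11ⁿ ≥ 99 ÷ (83/9917) = 981783/83.
11³ = 1331 falls short of 981783/83 but 11⁴ = 14641 reaches it, so n = 4.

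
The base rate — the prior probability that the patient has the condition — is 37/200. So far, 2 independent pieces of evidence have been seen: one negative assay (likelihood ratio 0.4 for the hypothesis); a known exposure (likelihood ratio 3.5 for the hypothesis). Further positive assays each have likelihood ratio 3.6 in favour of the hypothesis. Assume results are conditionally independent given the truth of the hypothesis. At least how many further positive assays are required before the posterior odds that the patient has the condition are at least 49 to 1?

4

Prior odds = 0.185/0.815 = 37/163.
Combined Bayes factor of the evidence already in hand = 0.4 × 3.5 = 1.4.
Odds after that evidence = (37/163) × 1.4 = 259/815.
Target odds = 49.
Need 3.6ⁿ ≥ 49 ÷ (259/815) = 5705/37.
3.6³ = 46.656 falls short of 5705/37 but 3.6⁴ = 167.9616 reaches it, so n = 4.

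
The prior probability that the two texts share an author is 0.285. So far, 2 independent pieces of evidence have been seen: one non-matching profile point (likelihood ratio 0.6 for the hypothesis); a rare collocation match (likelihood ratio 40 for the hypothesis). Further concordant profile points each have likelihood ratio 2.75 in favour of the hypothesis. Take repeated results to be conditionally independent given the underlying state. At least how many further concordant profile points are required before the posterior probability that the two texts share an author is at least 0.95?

Prior odds = 0.285/0.715 = 57/143.
Combined Bayes factor of the evidence already in hand = 0.6 × 40 = 24.
Odds after that evidence = (57/143) × 24 = 1368/143.
Target odds = 0.95/0.05 = 19.
Need 2.75ⁿ ≥ 19 ÷ (1368/143) = 143/72.
2.75¹ = 2.75, which meets the required 143/72; so n = 1.

1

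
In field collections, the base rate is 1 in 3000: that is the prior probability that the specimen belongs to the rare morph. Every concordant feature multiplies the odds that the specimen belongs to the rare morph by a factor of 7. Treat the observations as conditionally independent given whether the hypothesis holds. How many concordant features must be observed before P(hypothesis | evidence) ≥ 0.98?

7

Prior odds = (1/3000)/(2999/3000) = 1/2999.
Likelihood ratio per concordant feature = 7.
Target posterior odds = 0.98/0.02 = 49.
Require 7ⁿ ≥ 49 ÷ (1/2999) = 146951.
7⁶ = 117649 falls short of 146951 but 7⁷ = 823543 reaches it, so n = 7.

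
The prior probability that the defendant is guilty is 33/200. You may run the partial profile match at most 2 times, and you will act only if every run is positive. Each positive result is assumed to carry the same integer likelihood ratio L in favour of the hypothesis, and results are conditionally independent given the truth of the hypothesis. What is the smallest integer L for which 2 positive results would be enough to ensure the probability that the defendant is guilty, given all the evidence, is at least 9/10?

7

Prior odds = 0.165/0.835 = 33/167.
Target odds = 0.9/0.1 = 9.
Need L² ≥ 9 ÷ (33/167) = 501/11.
6² = 36 < 501/11 ≤ 49 = 7², so L = 7.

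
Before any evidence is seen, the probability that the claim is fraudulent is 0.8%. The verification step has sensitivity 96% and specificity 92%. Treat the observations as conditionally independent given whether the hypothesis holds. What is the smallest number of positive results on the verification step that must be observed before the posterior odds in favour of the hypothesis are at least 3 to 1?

3

Prior odds: 0.008 ÷ 0.992 = 1/124.
False-positive rate = 1 − 0.92 = 0.08; likelihood ratio of a positive = 0.96/0.08 = 12.
Target odds = 3.
Require 12ⁿ ≥ 3 ÷ (1/124) = 372.
12² = 144 falls short of 372 but 12³ = 1728 reaches it, so n = 3.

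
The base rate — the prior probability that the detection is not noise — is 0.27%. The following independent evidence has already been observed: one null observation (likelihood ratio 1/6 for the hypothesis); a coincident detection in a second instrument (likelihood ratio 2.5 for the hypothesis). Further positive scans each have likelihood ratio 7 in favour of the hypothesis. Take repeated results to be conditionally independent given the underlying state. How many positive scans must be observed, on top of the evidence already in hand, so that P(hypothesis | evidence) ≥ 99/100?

Prior odds = 0.0027/0.9973 = 27/9973.
Combined Bayes factor of the evidence already in hand = (1/6) × 2.5 = 5/12.
Odds after that evidence = (27/9973) × 5/12 = 45/39892.
Target odds = 0.99/0.01 = 99.
Need 7ⁿ ≥ 99 ÷ (45/39892) = 87762.4.
7⁵ = 16807 falls short of 87762.4 but 7⁶ = 117649 reaches it, so n = 6.

6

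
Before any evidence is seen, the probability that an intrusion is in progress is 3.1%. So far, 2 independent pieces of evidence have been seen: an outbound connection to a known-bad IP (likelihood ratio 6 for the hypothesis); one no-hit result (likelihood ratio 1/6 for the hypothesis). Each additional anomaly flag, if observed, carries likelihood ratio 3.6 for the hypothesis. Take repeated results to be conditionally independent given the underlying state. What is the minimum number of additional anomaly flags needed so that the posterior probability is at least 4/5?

4

Prior odds = 0.031/0.969 = 31/969.
Combined Bayes factor of the evidence already in hand = 6 × (1/6) = 1.
Odds after that evidence = (31/969) × 1 = 31/969.
Target odds = 0.8/0.2 = 4.
Need 3.6ⁿ ≥ 4 ÷ (31/969) = 3876/31.
3.6³ = 46.656 falls short of 3876/31 but 3.6⁴ = 167.9616 reaches it, so n = 4.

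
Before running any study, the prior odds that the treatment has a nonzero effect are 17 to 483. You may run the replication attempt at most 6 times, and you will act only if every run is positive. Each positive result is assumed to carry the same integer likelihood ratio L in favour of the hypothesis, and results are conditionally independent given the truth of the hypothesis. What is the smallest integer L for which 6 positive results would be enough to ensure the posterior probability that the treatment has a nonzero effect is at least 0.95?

Prior odds = 17/483.
Target odds = 0.95/0.05 = 19.
Need L⁶ ≥ 19 ÷ (17/483) = 9177/17.
2⁶ = 64 < 9177/17 ≤ 729 = 3⁶, so L = 3.

3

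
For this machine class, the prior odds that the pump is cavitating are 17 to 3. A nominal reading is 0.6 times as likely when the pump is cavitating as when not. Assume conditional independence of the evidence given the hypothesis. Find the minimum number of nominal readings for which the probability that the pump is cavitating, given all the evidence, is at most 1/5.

7

Prior odds = 17/3.
Likelihood ratio per nominal reading = 0.6.
Target posterior odds = 0.2/0.8 = 0.25.
Require 0.6ⁿ ≤ 0.25 ÷ (17/3) = 3/68.
0.6⁶ = 729/15625 is still above 3/68 but 0.6⁷ = 2187/78125 is at or below it, so n = 7.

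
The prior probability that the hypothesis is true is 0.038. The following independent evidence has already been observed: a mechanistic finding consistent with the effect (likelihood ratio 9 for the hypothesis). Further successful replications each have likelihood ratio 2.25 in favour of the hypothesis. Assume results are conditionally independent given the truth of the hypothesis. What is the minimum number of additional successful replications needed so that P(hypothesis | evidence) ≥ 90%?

Prior odds = 0.038/0.962 = 19/481.
Bayes factor of the evidence already in hand = 9.
Odds after that evidence = (19/481) × 9 = 171/481.
Target odds = 0.9/0.1 = 9.
Need 2.25ⁿ ≥ 9 ÷ (171/481) = 481/19.
2.25³ = 11.390625 falls short of 481/19 but 2.25⁴ = 25.62890625 reaches it, so n = 4.

4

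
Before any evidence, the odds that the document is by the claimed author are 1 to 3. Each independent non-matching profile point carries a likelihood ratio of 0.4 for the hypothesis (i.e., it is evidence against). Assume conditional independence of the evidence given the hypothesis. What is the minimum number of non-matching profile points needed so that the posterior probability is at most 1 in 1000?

Prior odds = 1/3.
Likelihood ratio per non-matching profile point = 0.4.
Target odds: 0.001 ÷ 0.999 = 1/999.
Require 0.4ⁿ ≤ 1/999 ÷ (1/3) = 1/333.
0.4⁶ = 64/15625 is still above 1/333 but 0.4⁷ = 128/78125 is at or below it, so n = 7.

7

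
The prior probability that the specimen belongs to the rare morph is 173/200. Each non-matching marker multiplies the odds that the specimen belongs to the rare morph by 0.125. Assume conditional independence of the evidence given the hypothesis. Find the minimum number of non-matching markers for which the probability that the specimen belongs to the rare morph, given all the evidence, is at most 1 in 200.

4

Prior odds: 0.865 ÷ 0.135 = 173/27.
Likelihood ratio per non-matching marker = 0.125.
Target posterior odds = 0.005/0.995 = 1/199.
Need (173/27) × 0.125ⁿ ≤ 1/199, i.e. 0.125ⁿ ≤ 27/34427.
0.125³ = 0.001953125 is still above 27/34427 but 0.125⁴ = 1/4096 is at or below it, so n = 4.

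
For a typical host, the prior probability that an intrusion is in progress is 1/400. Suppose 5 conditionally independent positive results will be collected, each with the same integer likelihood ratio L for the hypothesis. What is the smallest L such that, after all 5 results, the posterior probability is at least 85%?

5

Prior odds = 0.0025/0.9975 = 1/399.
Target odds = 0.85/0.15 = 17/3.
Need L⁵ ≥ 17/3 ÷ (1/399) = 2261.
4⁵ = 1024 < 2261 ≤ 3125 = 5⁵, so L = 5.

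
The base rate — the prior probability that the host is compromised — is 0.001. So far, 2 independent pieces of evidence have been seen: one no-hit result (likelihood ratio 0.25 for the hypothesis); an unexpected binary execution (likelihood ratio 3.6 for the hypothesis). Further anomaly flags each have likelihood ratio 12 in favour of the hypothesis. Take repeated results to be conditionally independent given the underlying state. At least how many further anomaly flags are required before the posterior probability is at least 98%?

5

Prior odds = 0.001/0.999 = 1/999.
Combined Bayes factor of the evidence already in hand = 0.25 × 3.6 = 0.9.
Odds after that evidence = (1/999) × 0.9 = 1/1110.
Target odds = 0.98/0.02 = 49.
Need 12ⁿ ≥ 49 ÷ (1/1110) = 54390.
12⁴ = 20736 falls short of 54390 but 12⁵ = 248832 reaches it, so n = 5.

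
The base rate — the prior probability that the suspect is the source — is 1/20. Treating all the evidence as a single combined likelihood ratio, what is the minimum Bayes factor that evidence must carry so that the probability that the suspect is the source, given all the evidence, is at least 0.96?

456

Prior odds = 0.05/0.95 = 1/19.
Target odds = 0.96/0.04 = 24.
Required Bayes factor = 24 ÷ (1/19) = 456.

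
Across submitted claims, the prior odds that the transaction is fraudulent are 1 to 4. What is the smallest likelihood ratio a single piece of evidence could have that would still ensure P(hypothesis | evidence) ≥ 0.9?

36

Prior odds = 0.25.
Target odds = 0.9/0.1 = 9.
Required Bayes factor = 9 ÷ 0.25 = 36.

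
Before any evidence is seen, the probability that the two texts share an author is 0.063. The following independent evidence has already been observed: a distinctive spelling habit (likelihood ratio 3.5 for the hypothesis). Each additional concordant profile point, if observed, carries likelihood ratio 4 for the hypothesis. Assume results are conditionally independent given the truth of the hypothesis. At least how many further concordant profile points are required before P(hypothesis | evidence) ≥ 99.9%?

Prior odds = 0.063/0.937 = 63/937.
Bayes factor of the evidence already in hand = 3.5.
Odds after that evidence = (63/937) × 3.5 = 441/1874.
Target odds = 0.999/0.001 = 999.
Need 4ⁿ ≥ 999 ÷ (441/1874) = 208014/49.
4⁶ = 4096 falls short of 208014/49 but 4⁷ = 16384 reaches it, so n = 7.

7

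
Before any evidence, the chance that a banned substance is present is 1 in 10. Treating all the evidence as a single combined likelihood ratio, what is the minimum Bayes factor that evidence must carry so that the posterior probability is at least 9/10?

81

Prior odds = 0.1/0.9 = 1/9.
Target odds = 0.9/0.1 = 9.
Required Bayes factor = 9 ÷ (1/9) = 81.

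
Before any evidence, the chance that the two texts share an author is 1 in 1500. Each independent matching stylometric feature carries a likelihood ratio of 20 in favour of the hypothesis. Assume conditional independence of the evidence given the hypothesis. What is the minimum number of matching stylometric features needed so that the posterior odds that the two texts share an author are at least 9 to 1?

Prior odds = (1/1500)/(1499/1500) = 1/1499.
Likelihood ratio per matching stylometric feature = 20.
Target odds = 9.
Need (1/1499) × 20ⁿ ≥ 9, i.e. 20ⁿ ≥ 13491.
20³ = 8000 falls short of 13491 but 20⁴ = 160000 reaches it, so n = 4.

4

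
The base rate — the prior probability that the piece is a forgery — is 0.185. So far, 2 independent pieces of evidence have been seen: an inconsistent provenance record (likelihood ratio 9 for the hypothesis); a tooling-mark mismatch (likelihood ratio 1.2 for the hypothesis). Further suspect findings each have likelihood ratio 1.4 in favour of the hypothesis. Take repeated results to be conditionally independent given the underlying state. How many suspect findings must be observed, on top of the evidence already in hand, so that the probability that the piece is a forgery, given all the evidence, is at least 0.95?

7

Prior odds = 0.185/0.815 = 37/163.
Combined Bayes factor of the evidence already in hand = 9 × 1.2 = 10.8.
Odds after that evidence = (37/163) × 10.8 = 1998/815.
Target odds = 0.95/0.05 = 19.
Need 1.4ⁿ ≥ 19 ÷ (1998/815) = 15485/1998.
1.4⁶ = 117649/15625 falls short of 15485/1998 but 1.4⁷ = 823543/78125 reaches it, so n = 7.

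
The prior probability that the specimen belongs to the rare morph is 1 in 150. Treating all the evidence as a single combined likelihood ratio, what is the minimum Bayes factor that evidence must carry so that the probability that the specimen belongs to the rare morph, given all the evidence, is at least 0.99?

Prior odds = (1/150)/(149/150) = 1/149.
Target odds = 0.99/0.01 = 99.
Required Bayes factor = 99 ÷ (1/149) = 14751.

14751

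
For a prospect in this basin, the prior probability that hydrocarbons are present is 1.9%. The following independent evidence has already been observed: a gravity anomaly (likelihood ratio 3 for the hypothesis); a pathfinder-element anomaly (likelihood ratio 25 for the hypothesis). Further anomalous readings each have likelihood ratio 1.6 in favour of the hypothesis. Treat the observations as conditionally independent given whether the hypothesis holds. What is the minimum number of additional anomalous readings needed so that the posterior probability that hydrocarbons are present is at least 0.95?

6

Prior odds = 0.019/0.981 = 19/981.
Combined Bayes factor of the evidence already in hand = 3 × 25 = 75.
Odds after that evidence = (19/981) × 75 = 475/327.
Target odds = 0.95/0.05 = 19.
Need 1.6ⁿ ≥ 19 ÷ (475/327) = 13.08.
1.6⁵ = 10.48576 falls short of 13.08 but 1.6⁶ = 262144/15625 reaches it, so n = 6.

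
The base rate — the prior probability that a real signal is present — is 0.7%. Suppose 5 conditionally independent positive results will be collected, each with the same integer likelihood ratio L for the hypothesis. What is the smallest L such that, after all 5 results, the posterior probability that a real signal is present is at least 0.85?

Prior odds = 0.007/0.993 = 7/993.
Target odds = 0.85/0.15 = 17/3.
Need L⁵ ≥ 17/3 ÷ (7/993) = 5627/7.
3⁵ = 243 < 5627/7 ≤ 1024 = 4⁵, so L = 4.

4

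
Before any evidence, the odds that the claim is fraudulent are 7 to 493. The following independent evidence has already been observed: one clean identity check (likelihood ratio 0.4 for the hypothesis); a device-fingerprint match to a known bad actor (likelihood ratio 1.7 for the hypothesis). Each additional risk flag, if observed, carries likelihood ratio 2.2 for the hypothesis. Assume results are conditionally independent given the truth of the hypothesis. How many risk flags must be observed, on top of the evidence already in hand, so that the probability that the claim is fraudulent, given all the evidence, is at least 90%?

Prior odds = 7/493.
Combined Bayes factor of the evidence already in hand = 0.4 × 1.7 = 0.68.
Odds after that evidence = (7/493) × 0.68 = 7/725.
Target odds = 0.9/0.1 = 9.
Need 2.2ⁿ ≥ 9 ÷ (7/725) = 6525/7.
2.2⁸ = 214358881/390625 falls short of 6525/7 but 2.2⁹ ≈1207.27 reaches it, so n = 9.

9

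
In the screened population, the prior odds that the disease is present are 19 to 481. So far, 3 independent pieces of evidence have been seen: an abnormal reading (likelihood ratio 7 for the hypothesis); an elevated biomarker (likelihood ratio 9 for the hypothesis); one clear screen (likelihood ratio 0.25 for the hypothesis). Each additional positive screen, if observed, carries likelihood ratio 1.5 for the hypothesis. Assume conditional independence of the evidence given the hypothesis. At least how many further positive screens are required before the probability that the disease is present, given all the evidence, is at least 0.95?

Prior odds = 19/481.
Combined Bayes factor of the evidence already in hand = 7 × 9 × 0.25 = 15.75.
Odds after that evidence = (19/481) × 15.75 = 1197/1924.
Target odds = 0.95/0.05 = 19.
Need 1.5ⁿ ≥ 19 ÷ (1197/1924) = 1924/63.
1.5⁸ = 25.62890625 falls short of 1924/63 but 1.5⁹ = 19683/512 reaches it, so n = 9.

9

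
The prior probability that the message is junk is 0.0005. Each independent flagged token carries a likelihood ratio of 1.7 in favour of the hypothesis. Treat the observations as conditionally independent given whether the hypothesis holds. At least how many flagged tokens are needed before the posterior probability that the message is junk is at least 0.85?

18

Prior odds: 0.0005 ÷ 0.9995 = 1/1999.
Likelihood ratio per flagged token = 1.7.
Target odds: 0.85 ÷ 0.15 = 17/3.
Require 1.7ⁿ ≥ 17/3 ÷ (1/1999) = 33983/3.
1.7¹⁷ ≈8272.4 falls short of 33983/3 but 1.7¹⁸ ≈14063.1 reaches it, so n = 18.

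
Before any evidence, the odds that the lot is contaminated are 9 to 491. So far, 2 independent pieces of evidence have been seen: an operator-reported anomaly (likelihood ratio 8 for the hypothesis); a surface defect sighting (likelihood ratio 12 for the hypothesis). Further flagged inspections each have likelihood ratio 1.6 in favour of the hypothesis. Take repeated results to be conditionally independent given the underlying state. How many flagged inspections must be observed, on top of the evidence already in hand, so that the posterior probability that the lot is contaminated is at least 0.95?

6

Prior odds = 9/491.
Combined Bayes factor of the evidence already in hand = 8 × 12 = 96.
Odds after that evidence = (9/491) × 96 = 864/491.
Target odds = 0.95/0.05 = 19.
Need 1.6ⁿ ≥ 19 ÷ (864/491) = 9329/864.
1.6⁵ = 10.48576 falls short of 9329/864 but 1.6⁶ = 262144/15625 reaches it, so n = 6.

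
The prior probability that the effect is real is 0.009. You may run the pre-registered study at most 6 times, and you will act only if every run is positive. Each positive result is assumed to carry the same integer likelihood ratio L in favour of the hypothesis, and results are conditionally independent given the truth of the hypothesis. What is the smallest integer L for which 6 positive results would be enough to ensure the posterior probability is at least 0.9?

4

Prior odds = 0.009/0.991 = 9/991.
Target odds = 0.9/0.1 = 9.
Need L⁶ ≥ 9 ÷ (9/991) = 991.
3⁶ = 729 < 991 ≤ 4096 = 4⁶, so L = 4.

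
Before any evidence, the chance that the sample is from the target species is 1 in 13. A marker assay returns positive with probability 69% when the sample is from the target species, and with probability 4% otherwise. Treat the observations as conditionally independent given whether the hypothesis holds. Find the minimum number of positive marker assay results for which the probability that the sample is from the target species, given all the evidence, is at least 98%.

3

Prior odds = (1/13)/(12/13) = 1/12.
Likelihood ratio of a positive result = 0.69/0.04 = 17.25.
Target posterior odds = 0.98/0.02 = 49.
Require 17.25ⁿ ≥ 49 ÷ (1/12) = 588.
17.25² = 297.5625 falls short of 588 but 17.25³ = 5132.953125 reaches it, so n = 3.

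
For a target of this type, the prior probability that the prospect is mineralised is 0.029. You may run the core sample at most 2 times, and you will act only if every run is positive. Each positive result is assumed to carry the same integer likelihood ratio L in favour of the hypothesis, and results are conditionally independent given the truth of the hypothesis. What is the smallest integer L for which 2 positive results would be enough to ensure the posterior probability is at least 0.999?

183

Prior odds = 0.029/0.971 = 29/971.
Target odds = 0.999/0.001 = 999.
Need L² ≥ 999 ÷ (29/971) = 970029/29.
182² = 33124 < 970029/29 ≤ 33489 = 183², so L = 183.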